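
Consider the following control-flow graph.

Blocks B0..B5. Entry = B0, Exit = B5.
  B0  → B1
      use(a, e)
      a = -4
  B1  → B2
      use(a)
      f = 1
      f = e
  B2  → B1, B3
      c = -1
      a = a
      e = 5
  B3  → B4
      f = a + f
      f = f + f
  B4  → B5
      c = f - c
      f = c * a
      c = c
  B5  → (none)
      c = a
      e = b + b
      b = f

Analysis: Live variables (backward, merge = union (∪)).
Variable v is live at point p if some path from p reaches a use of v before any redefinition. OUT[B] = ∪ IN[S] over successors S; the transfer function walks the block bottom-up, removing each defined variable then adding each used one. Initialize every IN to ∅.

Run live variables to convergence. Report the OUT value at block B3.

Answer: {a, b, c, f}

Derivation:
Converged values:
  B0: | IN={a, b, e} | OUT={a, b, e}
  B1: | IN={a, b, e} | OUT={a, b, f}
  B2: | IN={a, b, f} | OUT={a, b, c, e, f}
  B3: | IN={a, b, c, f} | OUT={a, b, c, f}
  B4: | IN={a, b, c, f} | OUT={a, b, f}
  B5: | IN={a, b, f} | OUT={}

Merge at B3: OUT[B3] = IN[B4] = {a, b, c, f}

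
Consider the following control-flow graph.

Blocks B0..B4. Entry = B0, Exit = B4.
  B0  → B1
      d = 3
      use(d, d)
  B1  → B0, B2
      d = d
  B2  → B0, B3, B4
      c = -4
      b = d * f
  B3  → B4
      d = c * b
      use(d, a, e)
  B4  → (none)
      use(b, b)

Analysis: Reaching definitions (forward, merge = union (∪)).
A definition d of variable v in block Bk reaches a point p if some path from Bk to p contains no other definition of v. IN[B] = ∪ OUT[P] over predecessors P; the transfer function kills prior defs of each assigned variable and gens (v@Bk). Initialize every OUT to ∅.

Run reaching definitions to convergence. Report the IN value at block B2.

Per-block solution:
  B0:   IN={b@B2, c@B2, d@B1}   OUT={b@B2, c@B2, d@B0}
  B1:   IN={b@B2, c@B2, d@B0}   OUT={b@B2, c@B2, d@B1}
  B2:   IN={b@B2, c@B2, d@B1}   OUT={b@B2, c@B2, d@B1}
  B3:   IN={b@B2, c@B2, d@B1}   OUT={b@B2, c@B2, d@B3}
  B4:   IN={b@B2, c@B2, d@B1, d@B3}   OUT={b@B2, c@B2, d@B1, d@B3}

Merge at B2: IN[B2] = OUT[B1] = {b@B2, c@B2, d@B1}

Answer: {b@B2, c@B2, d@B1}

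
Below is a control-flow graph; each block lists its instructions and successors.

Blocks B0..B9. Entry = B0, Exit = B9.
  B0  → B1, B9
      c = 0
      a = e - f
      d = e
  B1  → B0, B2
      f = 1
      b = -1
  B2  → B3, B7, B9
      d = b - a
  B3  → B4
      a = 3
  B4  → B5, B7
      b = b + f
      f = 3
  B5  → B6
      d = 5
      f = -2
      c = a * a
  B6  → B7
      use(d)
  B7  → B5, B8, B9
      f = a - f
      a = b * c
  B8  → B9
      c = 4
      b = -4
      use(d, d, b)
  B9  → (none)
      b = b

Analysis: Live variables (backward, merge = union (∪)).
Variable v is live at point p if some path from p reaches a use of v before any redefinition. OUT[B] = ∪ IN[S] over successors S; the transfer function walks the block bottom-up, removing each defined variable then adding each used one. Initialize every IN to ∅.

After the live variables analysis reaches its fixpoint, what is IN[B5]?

Fixpoint table:
  B0:  IN={b, e, f}  OUT={a, b, c, e}
  B1:  IN={a, c, e}  OUT={a, b, c, e, f}
  B2:  IN={a, b, c, f}  OUT={a, b, c, d, f}
  B3:  IN={b, c, d, f}  OUT={a, b, c, d, f}
  B4:  IN={a, b, c, d, f}  OUT={a, b, c, d, f}
  B5:  IN={a, b}  OUT={a, b, c, d, f}
  B6:  IN={a, b, c, d, f}  OUT={a, b, c, d, f}
  B7:  IN={a, b, c, d, f}  OUT={a, b, d}
  B8:  IN={d}  OUT={b}
  B9:  IN={b}  OUT={}

Merge at B5: OUT[B5] = IN[B6] = {a, b, c, d, f}
Applying B5's transfer function to that OUT value gives IN[B5] (row B5 above).

Answer: {a, b}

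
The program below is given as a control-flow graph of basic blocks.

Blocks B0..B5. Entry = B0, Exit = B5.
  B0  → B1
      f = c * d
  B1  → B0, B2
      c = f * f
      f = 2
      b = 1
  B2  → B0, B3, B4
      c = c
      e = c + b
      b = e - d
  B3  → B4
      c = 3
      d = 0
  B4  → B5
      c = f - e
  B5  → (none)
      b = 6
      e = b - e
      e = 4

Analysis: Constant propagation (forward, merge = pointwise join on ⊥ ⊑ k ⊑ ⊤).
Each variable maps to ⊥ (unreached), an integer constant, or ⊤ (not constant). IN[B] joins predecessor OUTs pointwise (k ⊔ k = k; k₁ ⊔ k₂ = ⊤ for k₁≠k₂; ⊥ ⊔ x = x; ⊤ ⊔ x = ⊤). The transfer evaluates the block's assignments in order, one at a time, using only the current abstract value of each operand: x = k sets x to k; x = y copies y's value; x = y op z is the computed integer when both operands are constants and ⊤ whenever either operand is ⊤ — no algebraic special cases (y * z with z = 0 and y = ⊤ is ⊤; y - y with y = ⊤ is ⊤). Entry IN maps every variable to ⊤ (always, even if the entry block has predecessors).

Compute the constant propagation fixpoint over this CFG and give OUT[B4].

Answer: {a: ⊤, b: ⊤, c: ⊤, d: ⊤, e: ⊤, f: 2}

Working:
Fixpoint table:
  B0:   IN=(all ⊤)   OUT=(all ⊤)
  B1:   IN=(all ⊤)   OUT={b:1, f:2; rest ⊤}
  B2:   IN={b:1, f:2; rest ⊤}   OUT={f:2; rest ⊤}
  B3:   IN={f:2; rest ⊤}   OUT={c:3, d:0, f:2; rest ⊤}
  B4:   IN={f:2; rest ⊤}   OUT={f:2; rest ⊤}
  B5:   IN={f:2; rest ⊤}   OUT={b:6, e:4, f:2; rest ⊤}

Merge at B4: IN[B4] = OUT[B2] ⊔ OUT[B3] = {a: ⊤, b: ⊤, c: ⊤, d: ⊤, e: ⊤, f: 2}
Applying B4's transfer function to that IN value gives OUT[B4] (row B4 above).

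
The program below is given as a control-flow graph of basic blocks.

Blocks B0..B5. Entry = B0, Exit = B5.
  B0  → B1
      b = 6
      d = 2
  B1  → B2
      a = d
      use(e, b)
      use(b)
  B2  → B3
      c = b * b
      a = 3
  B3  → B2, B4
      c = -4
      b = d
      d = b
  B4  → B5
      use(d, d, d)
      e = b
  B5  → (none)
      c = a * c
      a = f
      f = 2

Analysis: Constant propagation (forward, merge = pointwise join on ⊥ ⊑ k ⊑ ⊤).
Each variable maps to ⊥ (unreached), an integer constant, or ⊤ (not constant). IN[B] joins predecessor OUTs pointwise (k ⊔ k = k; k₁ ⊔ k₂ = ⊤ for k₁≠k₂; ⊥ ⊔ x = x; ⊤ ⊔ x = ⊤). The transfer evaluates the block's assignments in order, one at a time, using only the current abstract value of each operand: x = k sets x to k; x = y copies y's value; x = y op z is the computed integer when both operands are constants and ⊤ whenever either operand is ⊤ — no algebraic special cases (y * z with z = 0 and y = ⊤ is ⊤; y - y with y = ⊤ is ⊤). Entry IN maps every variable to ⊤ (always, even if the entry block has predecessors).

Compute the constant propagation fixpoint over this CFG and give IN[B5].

Per-block solution:
  B0:   IN=(all ⊤)   OUT={b:6, d:2; rest ⊤}
  B1:   IN={b:6, d:2; rest ⊤}   OUT={a:2, b:6, d:2; rest ⊤}
  B2:   IN={d:2; rest ⊤}   OUT={a:3, d:2; rest ⊤}
  B3:   IN={a:3, d:2; rest ⊤}   OUT={a:3, b:2, c:-4, d:2; rest ⊤}
  B4:   IN={a:3, b:2, c:-4, d:2; rest ⊤}   OUT={a:3, b:2, c:-4, d:2, e:2; rest ⊤}
  B5:   IN={a:3, b:2, c:-4, d:2, e:2; rest ⊤}   OUT={b:2, c:-12, d:2, e:2, f:2; rest ⊤}

Merge at B5: IN[B5] = OUT[B4] = {a: 3, b: 2, c: -4, d: 2, e: 2, f: ⊤}

Answer: {a: 3, b: 2, c: -4, d: 2, e: 2, f: ⊤}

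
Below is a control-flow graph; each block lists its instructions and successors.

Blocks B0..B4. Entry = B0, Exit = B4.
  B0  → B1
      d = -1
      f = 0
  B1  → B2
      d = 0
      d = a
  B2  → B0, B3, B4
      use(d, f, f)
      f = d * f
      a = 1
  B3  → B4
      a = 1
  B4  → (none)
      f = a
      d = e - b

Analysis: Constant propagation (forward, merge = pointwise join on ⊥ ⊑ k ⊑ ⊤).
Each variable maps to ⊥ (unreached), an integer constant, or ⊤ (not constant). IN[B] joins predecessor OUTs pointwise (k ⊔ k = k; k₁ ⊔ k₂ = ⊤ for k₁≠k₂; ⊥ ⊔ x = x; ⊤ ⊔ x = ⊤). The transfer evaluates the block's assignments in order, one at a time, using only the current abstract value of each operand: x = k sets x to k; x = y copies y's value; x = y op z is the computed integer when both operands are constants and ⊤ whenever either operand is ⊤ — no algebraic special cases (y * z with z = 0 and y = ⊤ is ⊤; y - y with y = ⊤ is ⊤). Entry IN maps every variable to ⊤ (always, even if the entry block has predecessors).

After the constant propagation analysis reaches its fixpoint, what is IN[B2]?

Answer: {a: ⊤, b: ⊤, c: ⊤, d: ⊤, e: ⊤, f: 0}

Derivation:
Per-block solution:
  B0:   IN=(all ⊤)   OUT={d:-1, f:0; rest ⊤}
  B1:   IN={d:-1, f:0; rest ⊤}   OUT={f:0; rest ⊤}
  B2:   IN={f:0; rest ⊤}   OUT={a:1; rest ⊤}
  B3:   IN={a:1; rest ⊤}   OUT={a:1; rest ⊤}
  B4:   IN={a:1; rest ⊤}   OUT={a:1, f:1; rest ⊤}

Merge at B2: IN[B2] = OUT[B1] = {a: ⊤, b: ⊤, c: ⊤, d: ⊤, e: ⊤, f: 0}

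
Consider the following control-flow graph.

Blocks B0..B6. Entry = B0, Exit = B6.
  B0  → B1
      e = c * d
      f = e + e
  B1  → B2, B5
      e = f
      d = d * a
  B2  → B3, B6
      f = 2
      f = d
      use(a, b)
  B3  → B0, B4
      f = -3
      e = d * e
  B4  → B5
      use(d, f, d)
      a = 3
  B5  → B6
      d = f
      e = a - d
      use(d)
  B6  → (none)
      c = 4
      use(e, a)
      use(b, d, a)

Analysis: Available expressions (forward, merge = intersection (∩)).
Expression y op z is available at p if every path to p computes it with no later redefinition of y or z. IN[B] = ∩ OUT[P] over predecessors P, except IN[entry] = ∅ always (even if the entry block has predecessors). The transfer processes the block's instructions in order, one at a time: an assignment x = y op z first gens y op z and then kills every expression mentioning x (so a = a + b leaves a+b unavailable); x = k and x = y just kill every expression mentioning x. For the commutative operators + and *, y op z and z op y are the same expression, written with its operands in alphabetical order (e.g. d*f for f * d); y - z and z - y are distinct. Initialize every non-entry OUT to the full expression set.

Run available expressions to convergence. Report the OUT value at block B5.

Per-block solution:
  B0: | IN={} | OUT={c*d, e+e}
  B1: | IN={c*d, e+e} | OUT={}
  B2: | IN={} | OUT={}
  B3: | IN={} | OUT={}
  B4: | IN={} | OUT={}
  B5: | IN={} | OUT={a-d}
  B6: | IN={} | OUT={}

Merge at B5: IN[B5] = OUT[B1] ∩ OUT[B4] = {}
Applying B5's transfer function to that IN value gives OUT[B5] (row B5 above).

Answer: {a-d}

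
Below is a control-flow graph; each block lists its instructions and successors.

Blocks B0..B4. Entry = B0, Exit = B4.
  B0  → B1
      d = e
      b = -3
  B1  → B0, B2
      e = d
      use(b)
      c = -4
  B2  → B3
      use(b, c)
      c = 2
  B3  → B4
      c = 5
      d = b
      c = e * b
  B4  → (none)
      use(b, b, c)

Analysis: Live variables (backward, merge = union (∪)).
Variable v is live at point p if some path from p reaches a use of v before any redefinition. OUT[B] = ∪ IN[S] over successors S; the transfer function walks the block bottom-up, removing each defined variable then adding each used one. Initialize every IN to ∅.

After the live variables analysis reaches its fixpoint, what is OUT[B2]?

Fixpoint table:
  B0:  IN={e}  OUT={b, d}
  B1:  IN={b, d}  OUT={b, c, e}
  B2:  IN={b, c, e}  OUT={b, e}
  B3:  IN={b, e}  OUT={b, c}
  B4:  IN={b, c}  OUT={}

Merge at B2: OUT[B2] = IN[B3] = {b, e}

Answer: {b, e}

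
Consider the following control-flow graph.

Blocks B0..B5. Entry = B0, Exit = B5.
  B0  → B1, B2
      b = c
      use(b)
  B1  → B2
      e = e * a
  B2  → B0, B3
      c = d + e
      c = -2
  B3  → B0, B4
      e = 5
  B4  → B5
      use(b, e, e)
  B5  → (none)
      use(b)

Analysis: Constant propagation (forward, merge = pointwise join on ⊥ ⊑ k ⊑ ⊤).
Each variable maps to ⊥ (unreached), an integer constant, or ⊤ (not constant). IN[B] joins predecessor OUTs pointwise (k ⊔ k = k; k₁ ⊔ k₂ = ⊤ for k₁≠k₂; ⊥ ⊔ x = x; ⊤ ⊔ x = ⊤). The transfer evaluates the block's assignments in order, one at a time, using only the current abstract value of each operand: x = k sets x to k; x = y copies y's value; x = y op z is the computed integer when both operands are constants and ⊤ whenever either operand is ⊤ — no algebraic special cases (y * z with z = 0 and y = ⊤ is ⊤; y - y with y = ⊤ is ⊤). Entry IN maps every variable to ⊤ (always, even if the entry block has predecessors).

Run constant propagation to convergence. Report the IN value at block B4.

Answer: {a: ⊤, b: ⊤, c: -2, d: ⊤, e: 5, f: ⊤}

Trace:
Per-block solution:
  B0:  IN=(all ⊤)  OUT=(all ⊤)
  B1:  IN=(all ⊤)  OUT=(all ⊤)
  B2:  IN=(all ⊤)  OUT={c:-2; rest ⊤}
  B3:  IN={c:-2; rest ⊤}  OUT={c:-2, e:5; rest ⊤}
  B4:  IN={c:-2, e:5; rest ⊤}  OUT={c:-2, e:5; rest ⊤}
  B5:  IN={c:-2, e:5; rest ⊤}  OUT={c:-2, e:5; rest ⊤}

Merge at B4: IN[B4] = OUT[B3] = {a: ⊤, b: ⊤, c: -2, d: ⊤, e: 5, f: ⊤}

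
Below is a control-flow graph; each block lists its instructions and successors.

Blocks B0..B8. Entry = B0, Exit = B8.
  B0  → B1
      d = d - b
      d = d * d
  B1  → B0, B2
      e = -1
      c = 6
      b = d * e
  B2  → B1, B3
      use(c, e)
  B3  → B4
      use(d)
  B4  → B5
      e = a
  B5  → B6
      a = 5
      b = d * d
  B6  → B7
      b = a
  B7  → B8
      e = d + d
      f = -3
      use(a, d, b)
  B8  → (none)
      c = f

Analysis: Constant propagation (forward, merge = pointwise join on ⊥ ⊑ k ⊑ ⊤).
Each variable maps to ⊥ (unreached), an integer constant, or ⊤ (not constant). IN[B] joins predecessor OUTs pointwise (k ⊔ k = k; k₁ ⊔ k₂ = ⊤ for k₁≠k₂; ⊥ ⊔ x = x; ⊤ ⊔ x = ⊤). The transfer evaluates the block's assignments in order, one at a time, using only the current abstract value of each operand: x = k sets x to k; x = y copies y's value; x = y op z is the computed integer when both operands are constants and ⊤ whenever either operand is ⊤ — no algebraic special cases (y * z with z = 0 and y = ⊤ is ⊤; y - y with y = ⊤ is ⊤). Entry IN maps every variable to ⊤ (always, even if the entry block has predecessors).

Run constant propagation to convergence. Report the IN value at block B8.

Answer: {a: 5, b: 5, c: 6, d: ⊤, e: ⊤, f: -3}

Derivation:
Fixpoint table:
  B0: | IN=(all ⊤) | OUT=(all ⊤)
  B1: | IN=(all ⊤) | OUT={c:6, e:-1; rest ⊤}
  B2: | IN={c:6, e:-1; rest ⊤} | OUT={c:6, e:-1; rest ⊤}
  B3: | IN={c:6, e:-1; rest ⊤} | OUT={c:6, e:-1; rest ⊤}
  B4: | IN={c:6, e:-1; rest ⊤} | OUT={c:6; rest ⊤}
  B5: | IN={c:6; rest ⊤} | OUT={a:5, c:6; rest ⊤}
  B6: | IN={a:5, c:6; rest ⊤} | OUT={a:5, b:5, c:6; rest ⊤}
  B7: | IN={a:5, b:5, c:6; rest ⊤} | OUT={a:5, b:5, c:6, f:-3; rest ⊤}
  B8: | IN={a:5, b:5, c:6, f:-3; rest ⊤} | OUT={a:5, b:5, c:-3, f:-3; rest ⊤}

Merge at B8: IN[B8] = OUT[B7] = {a: 5, b: 5, c: 6, d: ⊤, e: ⊤, f: -3}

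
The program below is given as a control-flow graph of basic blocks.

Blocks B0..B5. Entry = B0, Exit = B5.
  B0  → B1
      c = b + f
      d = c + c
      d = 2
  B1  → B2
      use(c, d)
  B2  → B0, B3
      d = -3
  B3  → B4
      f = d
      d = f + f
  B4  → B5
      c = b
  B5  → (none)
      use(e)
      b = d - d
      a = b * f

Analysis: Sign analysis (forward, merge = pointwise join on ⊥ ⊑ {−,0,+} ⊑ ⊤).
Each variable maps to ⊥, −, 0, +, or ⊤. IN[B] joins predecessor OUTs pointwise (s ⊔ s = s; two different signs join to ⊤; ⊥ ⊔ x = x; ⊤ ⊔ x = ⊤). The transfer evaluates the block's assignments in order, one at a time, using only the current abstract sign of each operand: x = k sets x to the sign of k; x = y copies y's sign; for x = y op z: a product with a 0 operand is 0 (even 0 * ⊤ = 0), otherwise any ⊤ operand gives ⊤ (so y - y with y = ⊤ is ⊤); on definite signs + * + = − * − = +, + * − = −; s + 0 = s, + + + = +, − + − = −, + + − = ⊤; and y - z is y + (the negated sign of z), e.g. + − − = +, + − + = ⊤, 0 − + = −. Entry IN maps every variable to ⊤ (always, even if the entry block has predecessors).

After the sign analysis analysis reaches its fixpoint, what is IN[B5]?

Answer: {a: ⊤, b: ⊤, c: ⊤, d: -, e: ⊤, f: -}

Trace:
Per-block solution:
  B0:   IN=(all ⊤)   OUT={d:+; rest ⊤}
  B1:   IN={d:+; rest ⊤}   OUT={d:+; rest ⊤}
  B2:   IN={d:+; rest ⊤}   OUT={d:-; rest ⊤}
  B3:   IN={d:-; rest ⊤}   OUT={d:-, f:-; rest ⊤}
  B4:   IN={d:-, f:-; rest ⊤}   OUT={d:-, f:-; rest ⊤}
  B5:   IN={d:-, f:-; rest ⊤}   OUT={d:-, f:-; rest ⊤}

Merge at B5: IN[B5] = OUT[B4] = {a: ⊤, b: ⊤, c: ⊤, d: -, e: ⊤, f: -}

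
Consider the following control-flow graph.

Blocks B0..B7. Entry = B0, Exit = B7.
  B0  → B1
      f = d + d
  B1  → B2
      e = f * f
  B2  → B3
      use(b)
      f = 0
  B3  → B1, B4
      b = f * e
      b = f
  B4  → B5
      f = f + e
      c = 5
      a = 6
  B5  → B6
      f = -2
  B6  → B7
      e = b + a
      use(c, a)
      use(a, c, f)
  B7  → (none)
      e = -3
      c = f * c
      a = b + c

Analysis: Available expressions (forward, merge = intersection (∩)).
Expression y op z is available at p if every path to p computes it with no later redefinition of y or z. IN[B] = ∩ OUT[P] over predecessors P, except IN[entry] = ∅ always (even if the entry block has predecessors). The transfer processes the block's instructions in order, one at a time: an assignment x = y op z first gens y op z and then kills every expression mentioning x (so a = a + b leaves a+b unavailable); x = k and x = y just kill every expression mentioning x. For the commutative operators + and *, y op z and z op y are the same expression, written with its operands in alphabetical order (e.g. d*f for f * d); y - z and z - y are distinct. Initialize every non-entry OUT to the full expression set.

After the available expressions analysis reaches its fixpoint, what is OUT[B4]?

Answer: {d+d}

Working:
Fixpoint table:
  B0:   IN={}   OUT={d+d}
  B1:   IN={d+d}   OUT={d+d, f*f}
  B2:   IN={d+d, f*f}   OUT={d+d}
  B3:   IN={d+d}   OUT={d+d, e*f}
  B4:   IN={d+d, e*f}   OUT={d+d}
  B5:   IN={d+d}   OUT={d+d}
  B6:   IN={d+d}   OUT={a+b, d+d}
  B7:   IN={a+b, d+d}   OUT={b+c, d+d}

Merge at B4: IN[B4] = OUT[B3] = {d+d, e*f}
Applying B4's transfer function to that IN value gives OUT[B4] (row B4 above).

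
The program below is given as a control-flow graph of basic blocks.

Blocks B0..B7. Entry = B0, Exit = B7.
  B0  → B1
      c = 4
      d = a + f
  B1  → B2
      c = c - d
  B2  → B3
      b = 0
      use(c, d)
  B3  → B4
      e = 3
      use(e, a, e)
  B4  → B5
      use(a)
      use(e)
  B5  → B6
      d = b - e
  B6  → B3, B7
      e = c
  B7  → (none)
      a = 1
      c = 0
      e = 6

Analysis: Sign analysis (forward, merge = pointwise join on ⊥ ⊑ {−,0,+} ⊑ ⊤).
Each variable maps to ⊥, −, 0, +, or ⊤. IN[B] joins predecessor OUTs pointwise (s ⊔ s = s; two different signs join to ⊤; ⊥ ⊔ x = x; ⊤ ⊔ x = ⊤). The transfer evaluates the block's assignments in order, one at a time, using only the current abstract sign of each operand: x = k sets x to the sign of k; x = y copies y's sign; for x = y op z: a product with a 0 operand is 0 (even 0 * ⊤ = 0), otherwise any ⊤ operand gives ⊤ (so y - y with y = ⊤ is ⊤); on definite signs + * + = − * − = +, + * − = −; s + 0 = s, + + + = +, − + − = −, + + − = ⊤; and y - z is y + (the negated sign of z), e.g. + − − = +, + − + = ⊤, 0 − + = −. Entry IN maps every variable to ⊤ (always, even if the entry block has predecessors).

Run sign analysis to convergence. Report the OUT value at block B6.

Fixpoint table:
  B0:   IN=(all ⊤)   OUT={c:+; rest ⊤}
  B1:   IN={c:+; rest ⊤}   OUT=(all ⊤)
  B2:   IN=(all ⊤)   OUT={b:0; rest ⊤}
  B3:   IN={b:0; rest ⊤}   OUT={b:0, e:+; rest ⊤}
  B4:   IN={b:0, e:+; rest ⊤}   OUT={b:0, e:+; rest ⊤}
  B5:   IN={b:0, e:+; rest ⊤}   OUT={b:0, d:-, e:+; rest ⊤}
  B6:   IN={b:0, d:-, e:+; rest ⊤}   OUT={b:0, d:-; rest ⊤}
  B7:   IN={b:0, d:-; rest ⊤}   OUT={a:+, b:0, c:0, d:-, e:+; rest ⊤}

Merge at B6: IN[B6] = OUT[B5] = {a: ⊤, b: 0, c: ⊤, d: -, e: +, f: ⊤}
Applying B6's transfer function to that IN value gives OUT[B6] (row B6 above).

Answer: {a: ⊤, b: 0, c: ⊤, d: -, e: ⊤, f: ⊤}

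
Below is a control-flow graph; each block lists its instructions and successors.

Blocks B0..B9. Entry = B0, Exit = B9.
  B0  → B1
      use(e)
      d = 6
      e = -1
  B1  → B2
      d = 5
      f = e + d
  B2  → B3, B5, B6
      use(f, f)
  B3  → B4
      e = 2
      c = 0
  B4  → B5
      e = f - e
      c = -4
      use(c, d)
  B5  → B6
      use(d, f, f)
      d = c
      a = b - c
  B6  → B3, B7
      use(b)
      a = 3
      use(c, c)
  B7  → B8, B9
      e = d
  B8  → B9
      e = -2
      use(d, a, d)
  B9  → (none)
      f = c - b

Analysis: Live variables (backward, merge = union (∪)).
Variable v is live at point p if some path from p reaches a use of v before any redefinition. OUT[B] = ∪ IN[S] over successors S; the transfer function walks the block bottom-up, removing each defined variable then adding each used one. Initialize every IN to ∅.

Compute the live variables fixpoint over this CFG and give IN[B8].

Converged values:
  B0:   IN={b, c, e}   OUT={b, c, e}
  B1:   IN={b, c, e}   OUT={b, c, d, f}
  B2:   IN={b, c, d, f}   OUT={b, c, d, f}
  B3:   IN={b, d, f}   OUT={b, d, e, f}
  B4:   IN={b, d, e, f}   OUT={b, c, d, f}
  B5:   IN={b, c, d, f}   OUT={b, c, d, f}
  B6:   IN={b, c, d, f}   OUT={a, b, c, d, f}
  B7:   IN={a, b, c, d}   OUT={a, b, c, d}
  B8:   IN={a, b, c, d}   OUT={b, c}
  B9:   IN={b, c}   OUT={}

Merge at B8: OUT[B8] = IN[B9] = {b, c}
Applying B8's transfer function to that OUT value gives IN[B8] (row B8 above).

Answer: {a, b, c, d}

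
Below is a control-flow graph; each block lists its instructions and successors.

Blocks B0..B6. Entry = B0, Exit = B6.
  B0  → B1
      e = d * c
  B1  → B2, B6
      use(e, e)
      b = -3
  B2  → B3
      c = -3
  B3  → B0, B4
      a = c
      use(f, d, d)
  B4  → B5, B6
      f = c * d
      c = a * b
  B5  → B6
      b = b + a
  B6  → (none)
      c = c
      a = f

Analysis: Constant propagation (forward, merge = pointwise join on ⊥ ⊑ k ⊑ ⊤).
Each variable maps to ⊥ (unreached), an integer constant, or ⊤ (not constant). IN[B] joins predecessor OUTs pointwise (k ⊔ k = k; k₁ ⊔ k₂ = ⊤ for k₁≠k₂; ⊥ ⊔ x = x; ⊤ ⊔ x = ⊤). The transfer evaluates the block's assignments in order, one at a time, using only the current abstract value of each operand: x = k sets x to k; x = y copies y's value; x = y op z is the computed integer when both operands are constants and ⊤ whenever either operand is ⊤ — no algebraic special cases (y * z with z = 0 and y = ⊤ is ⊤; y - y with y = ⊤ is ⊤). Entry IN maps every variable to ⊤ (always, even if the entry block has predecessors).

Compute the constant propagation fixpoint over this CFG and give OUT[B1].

Fixpoint table:
  B0: | IN=(all ⊤) | OUT=(all ⊤)
  B1: | IN=(all ⊤) | OUT={b:-3; rest ⊤}
  B2: | IN={b:-3; rest ⊤} | OUT={b:-3, c:-3; rest ⊤}
  B3: | IN={b:-3, c:-3; rest ⊤} | OUT={a:-3, b:-3, c:-3; rest ⊤}
  B4: | IN={a:-3, b:-3, c:-3; rest ⊤} | OUT={a:-3, b:-3, c:9; rest ⊤}
  B5: | IN={a:-3, b:-3, c:9; rest ⊤} | OUT={a:-3, b:-6, c:9; rest ⊤}
  B6: | IN=(all ⊤) | OUT=(all ⊤)

Merge at B1: IN[B1] = OUT[B0] = {a: ⊤, b: ⊤, c: ⊤, d: ⊤, e: ⊤, f: ⊤}
Applying B1's transfer function to that IN value gives OUT[B1] (row B1 above).

Answer: {a: ⊤, b: -3, c: ⊤, d: ⊤, e: ⊤, f: ⊤}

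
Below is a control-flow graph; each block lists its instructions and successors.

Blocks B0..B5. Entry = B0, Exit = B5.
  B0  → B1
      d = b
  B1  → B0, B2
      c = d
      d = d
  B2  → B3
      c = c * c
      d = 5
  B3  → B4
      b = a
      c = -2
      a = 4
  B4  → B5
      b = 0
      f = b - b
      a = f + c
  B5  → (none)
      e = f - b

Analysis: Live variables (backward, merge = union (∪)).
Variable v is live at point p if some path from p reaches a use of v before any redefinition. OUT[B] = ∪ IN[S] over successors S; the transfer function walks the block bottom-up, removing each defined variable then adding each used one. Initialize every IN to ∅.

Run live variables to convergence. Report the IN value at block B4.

Fixpoint table:
  B0: | IN={a, b} | OUT={a, b, d}
  B1: | IN={a, b, d} | OUT={a, b, c}
  B2: | IN={a, c} | OUT={a}
  B3: | IN={a} | OUT={c}
  B4: | IN={c} | OUT={b, f}
  B5: | IN={b, f} | OUT={}

Merge at B4: OUT[B4] = IN[B5] = {b, f}
Applying B4's transfer function to that OUT value gives IN[B4] (row B4 above).

Answer: {c}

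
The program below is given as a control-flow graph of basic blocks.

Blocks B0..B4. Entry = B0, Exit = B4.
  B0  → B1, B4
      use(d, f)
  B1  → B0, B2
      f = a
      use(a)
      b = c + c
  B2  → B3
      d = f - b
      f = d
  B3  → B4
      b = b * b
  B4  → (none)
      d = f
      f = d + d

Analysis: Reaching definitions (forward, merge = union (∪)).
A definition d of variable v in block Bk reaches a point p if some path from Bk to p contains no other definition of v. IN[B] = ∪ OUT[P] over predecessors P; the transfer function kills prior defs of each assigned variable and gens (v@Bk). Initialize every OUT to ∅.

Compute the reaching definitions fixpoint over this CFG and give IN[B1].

Answer: {b@B1, f@B1}

Working:
Converged values:
  B0:  IN={b@B1, f@B1}  OUT={b@B1, f@B1}
  B1:  IN={b@B1, f@B1}  OUT={b@B1, f@B1}
  B2:  IN={b@B1, f@B1}  OUT={b@B1, d@B2, f@B2}
  B3:  IN={b@B1, d@B2, f@B2}  OUT={b@B3, d@B2, f@B2}
  B4:  IN={b@B1, b@B3, d@B2, f@B1, f@B2}  OUT={b@B1, b@B3, d@B4, f@B4}

Merge at B1: IN[B1] = OUT[B0] = {b@B1, f@B1}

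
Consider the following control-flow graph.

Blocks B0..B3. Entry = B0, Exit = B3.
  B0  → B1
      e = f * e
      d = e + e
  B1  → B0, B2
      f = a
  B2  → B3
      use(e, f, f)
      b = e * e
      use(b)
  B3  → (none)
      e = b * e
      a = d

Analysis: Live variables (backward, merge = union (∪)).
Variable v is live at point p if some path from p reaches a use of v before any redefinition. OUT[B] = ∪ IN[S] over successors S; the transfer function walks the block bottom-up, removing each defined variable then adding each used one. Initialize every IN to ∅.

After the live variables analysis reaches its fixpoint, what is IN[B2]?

Per-block solution:
  B0: | IN={a, e, f} | OUT={a, d, e}
  B1: | IN={a, d, e} | OUT={a, d, e, f}
  B2: | IN={d, e, f} | OUT={b, d, e}
  B3: | IN={b, d, e} | OUT={}

Merge at B2: OUT[B2] = IN[B3] = {b, d, e}
Applying B2's transfer function to that OUT value gives IN[B2] (row B2 above).

Answer: {d, e, f}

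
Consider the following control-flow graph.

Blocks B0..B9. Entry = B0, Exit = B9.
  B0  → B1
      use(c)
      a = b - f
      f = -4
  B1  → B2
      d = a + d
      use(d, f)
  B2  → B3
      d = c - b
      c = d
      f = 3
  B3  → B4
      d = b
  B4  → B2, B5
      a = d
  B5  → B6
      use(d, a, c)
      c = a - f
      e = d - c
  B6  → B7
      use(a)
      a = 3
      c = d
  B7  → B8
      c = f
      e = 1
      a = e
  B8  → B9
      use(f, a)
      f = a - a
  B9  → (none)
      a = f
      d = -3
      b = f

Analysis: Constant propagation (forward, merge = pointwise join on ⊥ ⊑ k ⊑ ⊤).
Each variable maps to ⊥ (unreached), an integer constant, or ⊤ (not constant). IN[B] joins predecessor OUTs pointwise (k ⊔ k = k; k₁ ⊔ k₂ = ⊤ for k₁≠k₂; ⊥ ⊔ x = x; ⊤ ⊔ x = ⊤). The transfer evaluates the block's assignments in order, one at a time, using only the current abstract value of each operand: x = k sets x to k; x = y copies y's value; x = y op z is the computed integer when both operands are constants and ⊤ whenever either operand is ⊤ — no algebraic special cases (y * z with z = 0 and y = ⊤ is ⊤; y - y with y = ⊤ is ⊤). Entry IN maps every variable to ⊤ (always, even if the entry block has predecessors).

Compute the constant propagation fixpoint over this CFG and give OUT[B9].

Fixpoint table:
  B0:   IN=(all ⊤)   OUT={f:-4; rest ⊤}
  B1:   IN={f:-4; rest ⊤}   OUT={f:-4; rest ⊤}
  B2:   IN=(all ⊤)   OUT={f:3; rest ⊤}
  B3:   IN={f:3; rest ⊤}   OUT={f:3; rest ⊤}
  B4:   IN={f:3; rest ⊤}   OUT={f:3; rest ⊤}
  B5:   IN={f:3; rest ⊤}   OUT={f:3; rest ⊤}
  B6:   IN={f:3; rest ⊤}   OUT={a:3, f:3; rest ⊤}
  B7:   IN={a:3, f:3; rest ⊤}   OUT={a:1, c:3, e:1, f:3; rest ⊤}
  B8:   IN={a:1, c:3, e:1, f:3; rest ⊤}   OUT={a:1, c:3, e:1, f:0; rest ⊤}
  B9:   IN={a:1, c:3, e:1, f:0; rest ⊤}   OUT={a:0, b:0, c:3, d:-3, e:1, f:0; rest ⊤}

Merge at B9: IN[B9] = OUT[B8] = {a: 1, b: ⊤, c: 3, d: ⊤, e: 1, f: 0}
Applying B9's transfer function to that IN value gives OUT[B9] (row B9 above).

Answer: {a: 0, b: 0, c: 3, d: -3, e: 1, f: 0}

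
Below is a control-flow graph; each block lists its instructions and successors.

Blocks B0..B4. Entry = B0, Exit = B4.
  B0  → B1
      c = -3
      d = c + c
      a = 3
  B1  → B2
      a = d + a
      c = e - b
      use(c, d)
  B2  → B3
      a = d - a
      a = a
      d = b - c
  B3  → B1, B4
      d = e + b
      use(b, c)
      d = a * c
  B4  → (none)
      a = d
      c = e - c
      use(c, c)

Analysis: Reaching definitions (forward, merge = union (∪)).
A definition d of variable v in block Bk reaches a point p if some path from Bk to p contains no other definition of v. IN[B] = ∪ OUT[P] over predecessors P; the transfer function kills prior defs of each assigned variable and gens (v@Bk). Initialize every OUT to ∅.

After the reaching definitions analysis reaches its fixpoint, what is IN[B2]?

Answer: {a@B1, c@B1, d@B0, d@B3}

Trace:
Converged values:
  B0:  IN={}  OUT={a@B0, c@B0, d@B0}
  B1:  IN={a@B0, a@B2, c@B0, c@B1, d@B0, d@B3}  OUT={a@B1, c@B1, d@B0, d@B3}
  B2:  IN={a@B1, c@B1, d@B0, d@B3}  OUT={a@B2, c@B1, d@B2}
  B3:  IN={a@B2, c@B1, d@B2}  OUT={a@B2, c@B1, d@B3}
  B4:  IN={a@B2, c@B1, d@B3}  OUT={a@B4, c@B4, d@B3}

Merge at B2: IN[B2] = OUT[B1] = {a@B1, c@B1, d@B0, d@B3}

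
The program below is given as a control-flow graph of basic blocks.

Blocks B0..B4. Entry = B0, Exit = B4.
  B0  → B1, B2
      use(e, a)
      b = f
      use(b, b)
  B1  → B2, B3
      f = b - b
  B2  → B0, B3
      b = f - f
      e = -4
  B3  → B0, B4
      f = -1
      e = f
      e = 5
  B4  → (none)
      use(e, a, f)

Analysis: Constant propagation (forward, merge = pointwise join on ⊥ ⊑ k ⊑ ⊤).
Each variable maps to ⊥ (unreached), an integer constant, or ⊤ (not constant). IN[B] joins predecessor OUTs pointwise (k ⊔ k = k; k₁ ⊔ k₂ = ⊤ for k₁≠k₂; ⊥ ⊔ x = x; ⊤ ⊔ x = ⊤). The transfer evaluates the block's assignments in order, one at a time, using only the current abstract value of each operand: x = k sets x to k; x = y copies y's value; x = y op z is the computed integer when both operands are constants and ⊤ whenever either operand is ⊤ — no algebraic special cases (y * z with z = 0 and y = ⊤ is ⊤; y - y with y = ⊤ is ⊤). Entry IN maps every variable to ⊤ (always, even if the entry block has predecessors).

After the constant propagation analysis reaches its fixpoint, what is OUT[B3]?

Answer: {a: ⊤, b: ⊤, c: ⊤, d: ⊤, e: 5, f: -1}

Derivation:
Per-block solution:
  B0:   IN=(all ⊤)   OUT=(all ⊤)
  B1:   IN=(all ⊤)   OUT=(all ⊤)
  B2:   IN=(all ⊤)   OUT={e:-4; rest ⊤}
  B3:   IN=(all ⊤)   OUT={e:5, f:-1; rest ⊤}
  B4:   IN={e:5, f:-1; rest ⊤}   OUT={e:5, f:-1; rest ⊤}

Merge at B3: IN[B3] = OUT[B1] ⊔ OUT[B2] = {a: ⊤, b: ⊤, c: ⊤, d: ⊤, e: ⊤, f: ⊤}
Applying B3's transfer function to that IN value gives OUT[B3] (row B3 above).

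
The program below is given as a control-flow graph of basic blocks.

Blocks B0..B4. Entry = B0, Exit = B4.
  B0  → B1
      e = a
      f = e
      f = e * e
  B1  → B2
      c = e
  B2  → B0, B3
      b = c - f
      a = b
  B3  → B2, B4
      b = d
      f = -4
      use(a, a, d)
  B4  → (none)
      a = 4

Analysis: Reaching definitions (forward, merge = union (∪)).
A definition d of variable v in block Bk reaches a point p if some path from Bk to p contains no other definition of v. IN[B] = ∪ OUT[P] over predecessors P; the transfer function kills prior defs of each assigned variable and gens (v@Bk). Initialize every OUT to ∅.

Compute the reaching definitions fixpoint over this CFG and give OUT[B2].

Answer: {a@B2, b@B2, c@B1, e@B0, f@B0, f@B3}

Trace:
Converged values:
  B0:  IN={a@B2, b@B2, c@B1, e@B0, f@B0, f@B3}  OUT={a@B2, b@B2, c@B1, e@B0, f@B0}
  B1:  IN={a@B2, b@B2, c@B1, e@B0, f@B0}  OUT={a@B2, b@B2, c@B1, e@B0, f@B0}
  B2:  IN={a@B2, b@B2, b@B3, c@B1, e@B0, f@B0, f@B3}  OUT={a@B2, b@B2, c@B1, e@B0, f@B0, f@B3}
  B3:  IN={a@B2, b@B2, c@B1, e@B0, f@B0, f@B3}  OUT={a@B2, b@B3, c@B1, e@B0, f@B3}
  B4:  IN={a@B2, b@B3, c@B1, e@B0, f@B3}  OUT={a@B4, b@B3, c@B1, e@B0, f@B3}

Merge at B2: IN[B2] = OUT[B1] ⊔ OUT[B3] = {a@B2, b@B2, b@B3, c@B1, e@B0, f@B0, f@B3}
Applying B2's transfer function to that IN value gives OUT[B2] (row B2 above).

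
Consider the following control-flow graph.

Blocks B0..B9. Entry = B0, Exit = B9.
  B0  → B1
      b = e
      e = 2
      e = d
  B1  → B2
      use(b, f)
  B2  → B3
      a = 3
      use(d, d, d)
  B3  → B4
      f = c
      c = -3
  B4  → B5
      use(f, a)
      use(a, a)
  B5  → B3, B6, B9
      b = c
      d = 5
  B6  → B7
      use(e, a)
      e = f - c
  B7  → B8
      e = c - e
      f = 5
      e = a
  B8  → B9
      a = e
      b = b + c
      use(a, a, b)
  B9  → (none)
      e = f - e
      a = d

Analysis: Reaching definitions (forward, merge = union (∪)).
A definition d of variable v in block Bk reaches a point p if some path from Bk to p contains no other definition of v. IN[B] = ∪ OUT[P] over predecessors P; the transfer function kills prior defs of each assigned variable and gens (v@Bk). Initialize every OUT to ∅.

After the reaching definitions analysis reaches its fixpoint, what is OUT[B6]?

Converged values:
  B0: | IN={} | OUT={b@B0, e@B0}
  B1: | IN={b@B0, e@B0} | OUT={b@B0, e@B0}
  B2: | IN={b@B0, e@B0} | OUT={a@B2, b@B0, e@B0}
  B3: | IN={a@B2, b@B0, b@B5, c@B3, d@B5, e@B0, f@B3} | OUT={a@B2, b@B0, b@B5, c@B3, d@B5, e@B0, f@B3}
  B4: | IN={a@B2, b@B0, b@B5, c@B3, d@B5, e@B0, f@B3} | OUT={a@B2, b@B0, b@B5, c@B3, d@B5, e@B0, f@B3}
  B5: | IN={a@B2, b@B0, b@B5, c@B3, d@B5, e@B0, f@B3} | OUT={a@B2, b@B5, c@B3, d@B5, e@B0, f@B3}
  B6: | IN={a@B2, b@B5, c@B3, d@B5, e@B0, f@B3} | OUT={a@B2, b@B5, c@B3, d@B5, e@B6, f@B3}
  B7: | IN={a@B2, b@B5, c@B3, d@B5, e@B6, f@B3} | OUT={a@B2, b@B5, c@B3, d@B5, e@B7, f@B7}
  B8: | IN={a@B2, b@B5, c@B3, d@B5, e@B7, f@B7} | OUT={a@B8, b@B8, c@B3, d@B5, e@B7, f@B7}
  B9: | IN={a@B2, a@B8, b@B5, b@B8, c@B3, d@B5, e@B0, e@B7, f@B3, f@B7} | OUT={a@B9, b@B5, b@B8, c@B3, d@B5, e@B9, f@B3, f@B7}

Merge at B6: IN[B6] = OUT[B5] = {a@B2, b@B5, c@B3, d@B5, e@B0, f@B3}
Applying B6's transfer function to that IN value gives OUT[B6] (row B6 above).

Answer: {a@B2, b@B5, c@B3, d@B5, e@B6, f@B3}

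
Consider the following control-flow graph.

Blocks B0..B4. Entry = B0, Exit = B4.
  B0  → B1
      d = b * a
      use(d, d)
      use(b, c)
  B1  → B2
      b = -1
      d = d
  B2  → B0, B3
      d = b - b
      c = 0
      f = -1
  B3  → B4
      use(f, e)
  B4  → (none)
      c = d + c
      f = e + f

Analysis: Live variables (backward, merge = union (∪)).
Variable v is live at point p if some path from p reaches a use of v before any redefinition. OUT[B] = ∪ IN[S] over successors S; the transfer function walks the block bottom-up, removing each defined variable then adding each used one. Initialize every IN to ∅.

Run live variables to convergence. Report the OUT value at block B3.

Converged values:
  B0:  IN={a, b, c, e}  OUT={a, d, e}
  B1:  IN={a, d, e}  OUT={a, b, e}
  B2:  IN={a, b, e}  OUT={a, b, c, d, e, f}
  B3:  IN={c, d, e, f}  OUT={c, d, e, f}
  B4:  IN={c, d, e, f}  OUT={}

Merge at B3: OUT[B3] = IN[B4] = {c, d, e, f}

Answer: {c, d, e, f}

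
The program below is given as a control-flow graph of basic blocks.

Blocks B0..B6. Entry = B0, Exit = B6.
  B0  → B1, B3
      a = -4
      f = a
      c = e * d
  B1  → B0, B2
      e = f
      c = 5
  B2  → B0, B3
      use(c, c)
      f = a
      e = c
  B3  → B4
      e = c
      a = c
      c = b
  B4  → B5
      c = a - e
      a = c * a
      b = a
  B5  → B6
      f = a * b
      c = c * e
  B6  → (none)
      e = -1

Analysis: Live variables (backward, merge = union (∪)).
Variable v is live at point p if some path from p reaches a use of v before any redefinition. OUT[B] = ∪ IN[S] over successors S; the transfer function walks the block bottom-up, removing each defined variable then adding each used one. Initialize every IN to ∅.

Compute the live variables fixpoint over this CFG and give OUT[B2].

Answer: {b, c, d, e}

Trace:
Fixpoint table:
  B0: | IN={b, d, e} | OUT={a, b, c, d, f}
  B1: | IN={a, b, d, f} | OUT={a, b, c, d, e}
  B2: | IN={a, b, c, d} | OUT={b, c, d, e}
  B3: | IN={b, c} | OUT={a, e}
  B4: | IN={a, e} | OUT={a, b, c, e}
  B5: | IN={a, b, c, e} | OUT={}
  B6: | IN={} | OUT={}

Merge at B2: OUT[B2] = IN[B0] ⊔ IN[B3] = {b, c, d, e}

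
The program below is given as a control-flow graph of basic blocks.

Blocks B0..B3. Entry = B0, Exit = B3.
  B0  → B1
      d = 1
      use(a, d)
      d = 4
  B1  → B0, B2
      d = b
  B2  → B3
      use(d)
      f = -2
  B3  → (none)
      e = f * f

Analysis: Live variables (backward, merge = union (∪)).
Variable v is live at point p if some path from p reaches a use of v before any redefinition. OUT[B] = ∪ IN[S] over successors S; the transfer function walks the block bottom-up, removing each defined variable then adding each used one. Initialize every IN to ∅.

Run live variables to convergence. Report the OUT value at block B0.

Answer: {a, b}

Working:
Per-block solution:
  B0: | IN={a, b} | OUT={a, b}
  B1: | IN={a, b} | OUT={a, b, d}
  B2: | IN={d} | OUT={f}
  B3: | IN={f} | OUT={}

Merge at B0: OUT[B0] = IN[B1] = {a, b}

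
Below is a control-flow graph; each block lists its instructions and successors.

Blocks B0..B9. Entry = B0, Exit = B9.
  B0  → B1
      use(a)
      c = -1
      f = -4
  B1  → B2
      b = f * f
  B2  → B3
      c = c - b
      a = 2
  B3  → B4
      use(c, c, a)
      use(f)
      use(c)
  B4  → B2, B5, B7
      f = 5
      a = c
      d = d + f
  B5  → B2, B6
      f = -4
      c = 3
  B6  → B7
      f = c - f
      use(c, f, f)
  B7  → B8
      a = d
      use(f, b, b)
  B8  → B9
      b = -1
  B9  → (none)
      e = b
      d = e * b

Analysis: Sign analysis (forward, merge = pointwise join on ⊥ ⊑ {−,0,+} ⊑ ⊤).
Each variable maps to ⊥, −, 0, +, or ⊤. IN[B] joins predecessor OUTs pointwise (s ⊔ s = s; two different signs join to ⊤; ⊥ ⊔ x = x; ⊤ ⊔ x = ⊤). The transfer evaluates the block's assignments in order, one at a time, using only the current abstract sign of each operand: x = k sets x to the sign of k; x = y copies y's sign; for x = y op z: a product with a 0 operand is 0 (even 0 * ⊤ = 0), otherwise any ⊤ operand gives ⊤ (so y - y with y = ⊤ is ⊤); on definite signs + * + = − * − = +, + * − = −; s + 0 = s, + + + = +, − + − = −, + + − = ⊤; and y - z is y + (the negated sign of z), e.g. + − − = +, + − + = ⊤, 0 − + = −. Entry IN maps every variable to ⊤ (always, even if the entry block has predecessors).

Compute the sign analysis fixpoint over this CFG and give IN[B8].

Answer: {a: ⊤, b: +, c: ⊤, d: ⊤, e: ⊤, f: +}

Trace:
Per-block solution:
  B0: | IN=(all ⊤) | OUT={c:-, f:-; rest ⊤}
  B1: | IN={c:-, f:-; rest ⊤} | OUT={b:+, c:-, f:-; rest ⊤}
  B2: | IN={b:+; rest ⊤} | OUT={a:+, b:+; rest ⊤}
  B3: | IN={a:+, b:+; rest ⊤} | OUT={a:+, b:+; rest ⊤}
  B4: | IN={a:+, b:+; rest ⊤} | OUT={b:+, f:+; rest ⊤}
  B5: | IN={b:+, f:+; rest ⊤} | OUT={b:+, c:+, f:-; rest ⊤}
  B6: | IN={b:+, c:+, f:-; rest ⊤} | OUT={b:+, c:+, f:+; rest ⊤}
  B7: | IN={b:+, f:+; rest ⊤} | OUT={b:+, f:+; rest ⊤}
  B8: | IN={b:+, f:+; rest ⊤} | OUT={b:-, f:+; rest ⊤}
  B9: | IN={b:-, f:+; rest ⊤} | OUT={b:-, d:+, e:-, f:+; rest ⊤}

Merge at B8: IN[B8] = OUT[B7] = {a: ⊤, b: +, c: ⊤, d: ⊤, e: ⊤, f: +}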